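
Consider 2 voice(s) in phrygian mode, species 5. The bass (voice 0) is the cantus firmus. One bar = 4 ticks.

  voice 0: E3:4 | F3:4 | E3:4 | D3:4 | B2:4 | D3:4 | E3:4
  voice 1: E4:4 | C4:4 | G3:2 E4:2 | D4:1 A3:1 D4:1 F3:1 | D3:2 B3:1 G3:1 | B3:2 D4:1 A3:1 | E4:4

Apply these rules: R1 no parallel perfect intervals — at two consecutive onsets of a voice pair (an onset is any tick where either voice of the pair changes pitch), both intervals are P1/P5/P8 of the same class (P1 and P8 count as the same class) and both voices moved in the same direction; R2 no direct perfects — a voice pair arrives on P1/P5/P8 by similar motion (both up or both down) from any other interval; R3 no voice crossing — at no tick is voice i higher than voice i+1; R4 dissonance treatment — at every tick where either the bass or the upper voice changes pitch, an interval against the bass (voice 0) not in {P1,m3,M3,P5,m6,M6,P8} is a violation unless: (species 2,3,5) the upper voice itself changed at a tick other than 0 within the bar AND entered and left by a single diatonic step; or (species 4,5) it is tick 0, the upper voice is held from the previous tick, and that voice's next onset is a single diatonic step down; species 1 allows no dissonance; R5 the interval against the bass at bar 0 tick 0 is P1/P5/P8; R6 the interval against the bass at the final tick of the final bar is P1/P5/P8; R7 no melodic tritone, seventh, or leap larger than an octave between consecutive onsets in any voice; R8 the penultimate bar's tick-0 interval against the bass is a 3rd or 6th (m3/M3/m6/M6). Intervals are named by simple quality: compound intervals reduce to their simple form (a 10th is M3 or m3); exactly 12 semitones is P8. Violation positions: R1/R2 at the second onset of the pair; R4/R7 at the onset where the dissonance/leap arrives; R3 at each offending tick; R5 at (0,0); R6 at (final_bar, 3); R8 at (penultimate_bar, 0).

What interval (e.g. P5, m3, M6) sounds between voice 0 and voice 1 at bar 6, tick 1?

voice 0=E3 voice 1=E4 -> P8

P8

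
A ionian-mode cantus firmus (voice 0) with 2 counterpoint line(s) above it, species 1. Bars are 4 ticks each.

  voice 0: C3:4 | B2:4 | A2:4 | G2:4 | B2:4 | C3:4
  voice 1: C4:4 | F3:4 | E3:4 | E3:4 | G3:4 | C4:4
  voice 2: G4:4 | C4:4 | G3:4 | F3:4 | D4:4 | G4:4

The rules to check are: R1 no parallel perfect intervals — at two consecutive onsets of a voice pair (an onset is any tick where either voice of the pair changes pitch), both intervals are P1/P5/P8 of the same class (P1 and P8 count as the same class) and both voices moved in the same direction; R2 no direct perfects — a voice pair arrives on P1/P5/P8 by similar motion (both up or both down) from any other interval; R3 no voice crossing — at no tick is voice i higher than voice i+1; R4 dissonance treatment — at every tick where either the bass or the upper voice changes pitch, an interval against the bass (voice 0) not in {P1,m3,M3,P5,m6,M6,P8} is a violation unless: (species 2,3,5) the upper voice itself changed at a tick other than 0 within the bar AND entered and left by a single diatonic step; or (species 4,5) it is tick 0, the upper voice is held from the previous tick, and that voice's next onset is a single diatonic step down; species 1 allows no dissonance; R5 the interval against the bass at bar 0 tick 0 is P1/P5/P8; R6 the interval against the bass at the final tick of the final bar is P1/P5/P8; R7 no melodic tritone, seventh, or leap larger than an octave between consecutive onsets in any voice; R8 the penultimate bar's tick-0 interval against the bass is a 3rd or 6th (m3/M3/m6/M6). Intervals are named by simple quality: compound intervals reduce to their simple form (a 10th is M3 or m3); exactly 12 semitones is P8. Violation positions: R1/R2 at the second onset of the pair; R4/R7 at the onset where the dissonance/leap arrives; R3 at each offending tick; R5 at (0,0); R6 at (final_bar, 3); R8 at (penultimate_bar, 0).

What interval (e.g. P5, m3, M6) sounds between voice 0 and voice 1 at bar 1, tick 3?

TT

voice 0=B2 voice 1=F3 -> TT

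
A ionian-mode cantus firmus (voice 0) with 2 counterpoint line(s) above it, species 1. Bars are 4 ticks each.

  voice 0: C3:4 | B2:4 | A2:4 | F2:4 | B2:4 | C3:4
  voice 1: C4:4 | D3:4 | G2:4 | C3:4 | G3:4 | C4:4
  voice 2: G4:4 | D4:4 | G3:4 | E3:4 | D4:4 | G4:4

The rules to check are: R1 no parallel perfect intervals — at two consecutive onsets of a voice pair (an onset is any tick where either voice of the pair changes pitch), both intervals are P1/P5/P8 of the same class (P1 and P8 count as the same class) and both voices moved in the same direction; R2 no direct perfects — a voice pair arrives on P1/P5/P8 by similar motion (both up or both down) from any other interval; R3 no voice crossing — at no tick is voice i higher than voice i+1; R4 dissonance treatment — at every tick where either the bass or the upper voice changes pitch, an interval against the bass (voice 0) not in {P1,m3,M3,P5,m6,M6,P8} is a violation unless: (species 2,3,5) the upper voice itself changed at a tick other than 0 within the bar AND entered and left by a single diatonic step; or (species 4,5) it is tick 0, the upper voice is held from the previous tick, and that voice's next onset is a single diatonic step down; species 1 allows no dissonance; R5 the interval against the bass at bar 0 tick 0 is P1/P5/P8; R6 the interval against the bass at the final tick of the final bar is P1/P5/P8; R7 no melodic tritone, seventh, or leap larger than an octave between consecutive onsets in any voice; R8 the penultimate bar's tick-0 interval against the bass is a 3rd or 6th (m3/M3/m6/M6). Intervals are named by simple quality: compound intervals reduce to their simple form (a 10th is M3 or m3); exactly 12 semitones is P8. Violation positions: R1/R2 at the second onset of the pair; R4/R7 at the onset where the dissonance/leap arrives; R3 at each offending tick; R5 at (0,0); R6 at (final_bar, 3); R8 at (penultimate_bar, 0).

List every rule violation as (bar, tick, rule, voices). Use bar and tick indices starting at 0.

bar 0: v0=C3 v1=C4 v2=G4 downbeat P5
bar 1: v0=B2 v1=D3 v2=D4 downbeat m3
bar 2: v0=A2 v1=G2 v2=G3 downbeat m7
bar 3: v0=F2 v1=C3 v2=E3 downbeat M7
bar 4: v0=B2 v1=G3 v2=D4 downbeat m3
bar 5: v0=C3 v1=C4 v2=G4 downbeat P5
  -> R2 @ bar 1 tick 0 v(1, 2): C4/G4 P5 -> D3/D4 P8 similar
  -> R7 @ bar 1 tick 0 v(1,): C4->D3 leap 10st
  -> R1 @ bar 2 tick 0 v(1, 2): D3/D4 P8 -> G2/G3 P8 similar
  -> R3 @ bar 2 tick 0 v(0, 1): A2 above G2
  -> R4 @ bar 2 tick 0 v(0, 1): A2/G2 M2 untreated
  -> R4 @ bar 2 tick 0 v(0, 2): A2/G3 m7 untreated
  -> R3 @ bar 2 tick 1 v(0, 1): A2 above G2
  -> R3 @ bar 2 tick 2 v(0, 1): A2 above G2
  -> R3 @ bar 2 tick 3 v(0, 1): A2 above G2
  -> R4 @ bar 3 tick 0 v(0, 2): F2/E3 M7 untreated
  -> R2 @ bar 4 tick 0 v(1, 2): C3/E3 M3 -> G3/D4 P5 similar
  -> R7 @ bar 4 tick 0 v(0,): F2->B2 leap 6st
  -> R7 @ bar 4 tick 0 v(2,): E3->D4 leap 10st
  -> R1 @ bar 5 tick 0 v(1, 2): G3/D4 P5 -> C4/G4 P5 similar
  -> R2 @ bar 5 tick 0 v(0, 1): B2/G3 m6 -> C3/C4 P8 similar
  -> R2 @ bar 5 tick 0 v(0, 2): B2/D4 m3 -> C3/G4 P5 similar

(1, 0, R2, (1, 2))
(1, 0, R7, (1,))
(2, 0, R1, (1, 2))
(2, 0, R3, (0, 1))
(2, 0, R4, (0, 1))
(2, 0, R4, (0, 2))
(2, 1, R3, (0, 1))
(2, 2, R3, (0, 1))
(2, 3, R3, (0, 1))
(3, 0, R4, (0, 2))
(4, 0, R2, (1, 2))
(4, 0, R7, (0,))
(4, 0, R7, (2,))
(5, 0, R1, (1, 2))
(5, 0, R2, (0, 1))
(5, 0, R2, (0, 2))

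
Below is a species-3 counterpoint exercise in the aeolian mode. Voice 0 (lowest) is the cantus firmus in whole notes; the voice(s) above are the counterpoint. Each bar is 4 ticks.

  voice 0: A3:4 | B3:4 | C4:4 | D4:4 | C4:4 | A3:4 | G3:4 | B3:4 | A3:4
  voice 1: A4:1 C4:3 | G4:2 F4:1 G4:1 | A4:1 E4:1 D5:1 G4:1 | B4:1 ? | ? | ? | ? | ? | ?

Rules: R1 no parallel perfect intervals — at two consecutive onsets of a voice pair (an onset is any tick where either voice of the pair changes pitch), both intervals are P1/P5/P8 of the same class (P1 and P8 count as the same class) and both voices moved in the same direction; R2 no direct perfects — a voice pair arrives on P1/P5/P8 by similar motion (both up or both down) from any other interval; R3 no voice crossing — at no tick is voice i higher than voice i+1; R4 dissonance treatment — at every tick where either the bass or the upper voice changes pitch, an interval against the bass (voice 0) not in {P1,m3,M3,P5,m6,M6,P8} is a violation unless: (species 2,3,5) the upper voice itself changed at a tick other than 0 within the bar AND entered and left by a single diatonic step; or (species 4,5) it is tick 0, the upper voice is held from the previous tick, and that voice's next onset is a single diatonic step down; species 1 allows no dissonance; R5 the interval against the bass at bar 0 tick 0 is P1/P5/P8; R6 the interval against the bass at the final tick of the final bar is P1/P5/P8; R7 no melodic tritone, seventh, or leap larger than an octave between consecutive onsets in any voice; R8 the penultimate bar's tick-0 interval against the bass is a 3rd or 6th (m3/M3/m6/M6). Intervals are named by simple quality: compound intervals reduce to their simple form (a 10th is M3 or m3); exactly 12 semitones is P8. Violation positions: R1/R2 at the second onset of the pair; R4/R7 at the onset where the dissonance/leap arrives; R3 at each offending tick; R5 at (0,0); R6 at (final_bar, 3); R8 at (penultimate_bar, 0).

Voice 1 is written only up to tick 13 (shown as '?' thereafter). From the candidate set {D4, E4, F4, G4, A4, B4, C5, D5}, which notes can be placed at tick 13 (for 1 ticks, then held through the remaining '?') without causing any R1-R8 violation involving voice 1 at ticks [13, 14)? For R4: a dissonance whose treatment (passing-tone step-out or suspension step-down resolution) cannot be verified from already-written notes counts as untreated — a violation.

D4: legal
E4: violates R4
F4: violates R7
G4: violates R4
A4: legal
B4: legal
C5: violates R4
D5: legal

{A4, B4, D4, D5}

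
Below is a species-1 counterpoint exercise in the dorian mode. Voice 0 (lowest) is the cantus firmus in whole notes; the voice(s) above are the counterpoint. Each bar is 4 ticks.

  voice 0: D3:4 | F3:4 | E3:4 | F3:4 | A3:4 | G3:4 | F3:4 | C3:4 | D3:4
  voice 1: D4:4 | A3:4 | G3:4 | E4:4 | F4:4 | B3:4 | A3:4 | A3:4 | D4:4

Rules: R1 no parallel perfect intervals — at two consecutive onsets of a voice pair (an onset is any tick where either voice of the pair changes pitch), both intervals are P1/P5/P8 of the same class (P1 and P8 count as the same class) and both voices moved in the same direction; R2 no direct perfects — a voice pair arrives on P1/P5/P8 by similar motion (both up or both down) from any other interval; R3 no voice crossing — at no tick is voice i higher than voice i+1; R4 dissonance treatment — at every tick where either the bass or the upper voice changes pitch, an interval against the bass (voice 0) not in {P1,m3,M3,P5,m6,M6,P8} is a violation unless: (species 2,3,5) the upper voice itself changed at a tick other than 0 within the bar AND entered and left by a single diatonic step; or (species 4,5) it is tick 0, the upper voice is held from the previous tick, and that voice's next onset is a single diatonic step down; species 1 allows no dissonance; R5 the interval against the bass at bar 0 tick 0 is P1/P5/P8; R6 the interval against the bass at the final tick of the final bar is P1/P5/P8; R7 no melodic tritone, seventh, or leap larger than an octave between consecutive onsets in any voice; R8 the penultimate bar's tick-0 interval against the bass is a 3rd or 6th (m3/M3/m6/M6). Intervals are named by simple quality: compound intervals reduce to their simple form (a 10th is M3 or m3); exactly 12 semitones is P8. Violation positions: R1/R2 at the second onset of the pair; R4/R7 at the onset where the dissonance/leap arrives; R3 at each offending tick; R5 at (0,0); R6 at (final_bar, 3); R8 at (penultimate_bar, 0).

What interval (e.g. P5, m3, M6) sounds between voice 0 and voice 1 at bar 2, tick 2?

voice 0=E3 voice 1=G3 -> m3

m3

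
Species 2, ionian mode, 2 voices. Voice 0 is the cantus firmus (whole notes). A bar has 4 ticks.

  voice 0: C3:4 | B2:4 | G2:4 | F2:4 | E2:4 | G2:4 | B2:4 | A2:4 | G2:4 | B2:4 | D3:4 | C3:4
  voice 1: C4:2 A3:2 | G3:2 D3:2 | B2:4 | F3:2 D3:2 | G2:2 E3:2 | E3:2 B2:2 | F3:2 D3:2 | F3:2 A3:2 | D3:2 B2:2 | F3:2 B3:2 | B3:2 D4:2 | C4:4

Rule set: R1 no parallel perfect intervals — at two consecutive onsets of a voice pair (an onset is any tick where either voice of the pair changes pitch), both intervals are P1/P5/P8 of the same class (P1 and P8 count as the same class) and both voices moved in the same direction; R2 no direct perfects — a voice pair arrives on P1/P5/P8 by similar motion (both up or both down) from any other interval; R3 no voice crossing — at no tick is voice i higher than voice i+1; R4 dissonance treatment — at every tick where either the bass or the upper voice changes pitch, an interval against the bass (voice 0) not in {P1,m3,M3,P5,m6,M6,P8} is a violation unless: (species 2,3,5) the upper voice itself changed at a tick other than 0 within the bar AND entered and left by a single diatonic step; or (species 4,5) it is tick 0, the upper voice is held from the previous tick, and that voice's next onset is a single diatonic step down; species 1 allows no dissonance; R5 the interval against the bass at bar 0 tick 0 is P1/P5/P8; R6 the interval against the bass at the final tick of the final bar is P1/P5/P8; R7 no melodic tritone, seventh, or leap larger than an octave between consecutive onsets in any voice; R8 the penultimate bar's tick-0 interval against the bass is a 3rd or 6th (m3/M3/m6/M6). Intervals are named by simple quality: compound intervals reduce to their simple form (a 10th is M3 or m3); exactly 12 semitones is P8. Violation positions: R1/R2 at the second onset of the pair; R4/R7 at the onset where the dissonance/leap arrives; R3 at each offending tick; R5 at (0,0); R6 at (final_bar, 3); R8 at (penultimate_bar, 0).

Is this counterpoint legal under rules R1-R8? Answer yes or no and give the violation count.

bar 0: v0=C3 v1=C4 (P8)
bar 1: v0=B2 v1=G3 (m6)
bar 2: v0=G2 v1=B2 (M3)
bar 3: v0=F2 v1=F3 (P8)
bar 4: v0=E2 v1=G2 (m3)
bar 5: v0=G2 v1=E3 (M6)
bar 6: v0=B2 v1=F3 (TT)
bar 7: v0=A2 v1=F3 (m6)
bar 8: v0=G2 v1=D3 (P5)
bar 9: v0=B2 v1=F3 (TT)
bar 10: v0=D3 v1=B3 (M6)
bar 11: v0=C3 v1=C4 (P8)
  R7 @ bar3.0: B2->F3 leap 6st
  R4 @ bar6.0: B2/F3 TT untreated
  R7 @ bar6.0: B2->F3 leap 6st
  R2 @ bar8.0: A2/A3 P8 -> G2/D3 P5 similar
  R4 @ bar9.0: B2/F3 TT untreated
  R7 @ bar9.0: B2->F3 leap 6st
  R7 @ bar9.2: F3->B3 leap 6st
  R1 @ bar11.0: D3/D4 P8 -> C3/C4 P8 similar

No (8 violations)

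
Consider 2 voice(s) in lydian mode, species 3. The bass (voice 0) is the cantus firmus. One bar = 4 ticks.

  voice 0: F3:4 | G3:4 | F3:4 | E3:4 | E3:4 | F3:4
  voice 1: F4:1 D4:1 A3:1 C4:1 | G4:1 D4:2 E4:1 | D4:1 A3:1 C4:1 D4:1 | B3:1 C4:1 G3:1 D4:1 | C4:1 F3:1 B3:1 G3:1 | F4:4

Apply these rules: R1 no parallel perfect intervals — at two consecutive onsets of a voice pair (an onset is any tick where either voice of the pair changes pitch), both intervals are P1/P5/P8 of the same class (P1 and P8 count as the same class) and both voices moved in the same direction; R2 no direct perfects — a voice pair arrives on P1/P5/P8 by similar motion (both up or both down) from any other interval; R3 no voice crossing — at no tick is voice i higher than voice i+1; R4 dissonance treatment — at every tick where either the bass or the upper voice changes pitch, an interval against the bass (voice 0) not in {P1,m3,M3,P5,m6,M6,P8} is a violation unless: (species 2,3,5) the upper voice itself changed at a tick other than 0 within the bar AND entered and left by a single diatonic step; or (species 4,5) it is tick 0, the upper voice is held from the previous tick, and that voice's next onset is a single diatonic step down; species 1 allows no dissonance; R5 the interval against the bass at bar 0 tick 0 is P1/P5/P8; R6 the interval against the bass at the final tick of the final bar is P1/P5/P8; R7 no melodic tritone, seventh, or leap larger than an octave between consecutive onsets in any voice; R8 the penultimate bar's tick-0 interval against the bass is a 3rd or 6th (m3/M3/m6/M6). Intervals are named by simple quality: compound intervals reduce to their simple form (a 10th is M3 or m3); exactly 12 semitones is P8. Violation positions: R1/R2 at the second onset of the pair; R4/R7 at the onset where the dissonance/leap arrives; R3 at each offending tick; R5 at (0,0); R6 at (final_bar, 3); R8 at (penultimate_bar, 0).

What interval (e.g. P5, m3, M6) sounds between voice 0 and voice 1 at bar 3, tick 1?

m6

voice 0=E3 voice 1=C4 -> m6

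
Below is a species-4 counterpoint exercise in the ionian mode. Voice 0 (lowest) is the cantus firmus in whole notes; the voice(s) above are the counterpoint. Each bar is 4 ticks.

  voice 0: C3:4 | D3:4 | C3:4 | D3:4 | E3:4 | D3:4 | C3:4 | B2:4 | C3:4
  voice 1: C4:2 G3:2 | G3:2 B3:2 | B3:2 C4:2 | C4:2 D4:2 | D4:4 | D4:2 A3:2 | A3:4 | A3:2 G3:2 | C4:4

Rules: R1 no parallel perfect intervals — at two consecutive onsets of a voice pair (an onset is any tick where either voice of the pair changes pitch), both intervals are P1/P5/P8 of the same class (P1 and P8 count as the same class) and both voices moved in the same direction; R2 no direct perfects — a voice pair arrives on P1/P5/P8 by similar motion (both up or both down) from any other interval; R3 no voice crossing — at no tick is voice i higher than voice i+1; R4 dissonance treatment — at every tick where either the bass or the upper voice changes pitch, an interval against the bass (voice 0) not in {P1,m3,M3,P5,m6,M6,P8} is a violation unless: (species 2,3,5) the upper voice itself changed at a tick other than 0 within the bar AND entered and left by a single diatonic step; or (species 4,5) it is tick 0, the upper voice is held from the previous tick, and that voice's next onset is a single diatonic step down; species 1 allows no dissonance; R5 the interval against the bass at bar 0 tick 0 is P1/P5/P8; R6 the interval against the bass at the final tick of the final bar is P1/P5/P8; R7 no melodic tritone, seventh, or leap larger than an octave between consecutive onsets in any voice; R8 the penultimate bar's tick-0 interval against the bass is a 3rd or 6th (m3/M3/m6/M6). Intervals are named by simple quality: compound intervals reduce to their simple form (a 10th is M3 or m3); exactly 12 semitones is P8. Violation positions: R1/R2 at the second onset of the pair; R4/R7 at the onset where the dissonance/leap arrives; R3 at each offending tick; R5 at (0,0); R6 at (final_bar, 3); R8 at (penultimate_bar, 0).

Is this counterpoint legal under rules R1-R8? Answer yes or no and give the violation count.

bar 0: v0=C3 v1=C4 (P8)
bar 1: v0=D3 v1=G3 (P4)
bar 2: v0=C3 v1=B3 (M7)
bar 3: v0=D3 v1=C4 (m7)
bar 4: v0=E3 v1=D4 (m7)
bar 5: v0=D3 v1=D4 (P8)
bar 6: v0=C3 v1=A3 (M6)
bar 7: v0=B2 v1=A3 (m7)
bar 8: v0=C3 v1=C4 (P8)
  R4 @ bar1.0: D3/G3 P4 untreated
  R4 @ bar2.0: C3/B3 M7 untreated
  R4 @ bar3.0: D3/C4 m7 untreated
  R4 @ bar4.0: E3/D4 m7 untreated
  R8 @ bar7.0: penult m7 not 3rd/6th
  R2 @ bar8.0: B2/G3 m6 -> C3/C4 P8 similar

No (6 violations)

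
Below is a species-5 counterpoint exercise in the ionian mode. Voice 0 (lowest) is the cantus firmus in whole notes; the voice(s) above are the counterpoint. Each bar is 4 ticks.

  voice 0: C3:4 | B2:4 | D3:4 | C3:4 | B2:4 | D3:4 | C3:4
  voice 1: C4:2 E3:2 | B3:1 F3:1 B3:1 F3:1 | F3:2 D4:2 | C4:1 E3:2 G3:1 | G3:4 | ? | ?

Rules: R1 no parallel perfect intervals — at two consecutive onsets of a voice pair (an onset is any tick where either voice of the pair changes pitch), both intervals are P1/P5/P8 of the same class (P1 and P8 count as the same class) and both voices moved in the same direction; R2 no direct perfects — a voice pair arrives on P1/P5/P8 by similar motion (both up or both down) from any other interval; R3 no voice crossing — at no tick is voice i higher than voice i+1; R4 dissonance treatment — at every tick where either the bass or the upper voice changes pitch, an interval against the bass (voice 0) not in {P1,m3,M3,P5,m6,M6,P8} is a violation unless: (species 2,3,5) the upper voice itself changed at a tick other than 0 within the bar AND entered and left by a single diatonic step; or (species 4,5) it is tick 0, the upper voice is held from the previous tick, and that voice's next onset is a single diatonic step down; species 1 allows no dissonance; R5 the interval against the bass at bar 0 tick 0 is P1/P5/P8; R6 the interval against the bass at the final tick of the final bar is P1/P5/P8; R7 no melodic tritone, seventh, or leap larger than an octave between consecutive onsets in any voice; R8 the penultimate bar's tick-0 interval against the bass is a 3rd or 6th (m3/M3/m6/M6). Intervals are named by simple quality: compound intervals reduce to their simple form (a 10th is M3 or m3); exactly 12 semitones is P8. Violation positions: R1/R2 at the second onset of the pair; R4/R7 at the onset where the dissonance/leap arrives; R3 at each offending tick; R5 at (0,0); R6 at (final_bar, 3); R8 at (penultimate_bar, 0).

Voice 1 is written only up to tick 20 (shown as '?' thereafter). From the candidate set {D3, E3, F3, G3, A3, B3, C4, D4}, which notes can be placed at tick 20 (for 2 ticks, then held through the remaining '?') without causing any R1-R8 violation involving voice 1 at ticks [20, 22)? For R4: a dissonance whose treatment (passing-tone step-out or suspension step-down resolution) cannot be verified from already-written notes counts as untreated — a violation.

{B3, F3}

D3: violates R8
E3: violates R4,R8
F3: legal
G3: violates R4,R8
A3: violates R2,R8
B3: legal
C4: violates R4,R8
D4: violates R2,R8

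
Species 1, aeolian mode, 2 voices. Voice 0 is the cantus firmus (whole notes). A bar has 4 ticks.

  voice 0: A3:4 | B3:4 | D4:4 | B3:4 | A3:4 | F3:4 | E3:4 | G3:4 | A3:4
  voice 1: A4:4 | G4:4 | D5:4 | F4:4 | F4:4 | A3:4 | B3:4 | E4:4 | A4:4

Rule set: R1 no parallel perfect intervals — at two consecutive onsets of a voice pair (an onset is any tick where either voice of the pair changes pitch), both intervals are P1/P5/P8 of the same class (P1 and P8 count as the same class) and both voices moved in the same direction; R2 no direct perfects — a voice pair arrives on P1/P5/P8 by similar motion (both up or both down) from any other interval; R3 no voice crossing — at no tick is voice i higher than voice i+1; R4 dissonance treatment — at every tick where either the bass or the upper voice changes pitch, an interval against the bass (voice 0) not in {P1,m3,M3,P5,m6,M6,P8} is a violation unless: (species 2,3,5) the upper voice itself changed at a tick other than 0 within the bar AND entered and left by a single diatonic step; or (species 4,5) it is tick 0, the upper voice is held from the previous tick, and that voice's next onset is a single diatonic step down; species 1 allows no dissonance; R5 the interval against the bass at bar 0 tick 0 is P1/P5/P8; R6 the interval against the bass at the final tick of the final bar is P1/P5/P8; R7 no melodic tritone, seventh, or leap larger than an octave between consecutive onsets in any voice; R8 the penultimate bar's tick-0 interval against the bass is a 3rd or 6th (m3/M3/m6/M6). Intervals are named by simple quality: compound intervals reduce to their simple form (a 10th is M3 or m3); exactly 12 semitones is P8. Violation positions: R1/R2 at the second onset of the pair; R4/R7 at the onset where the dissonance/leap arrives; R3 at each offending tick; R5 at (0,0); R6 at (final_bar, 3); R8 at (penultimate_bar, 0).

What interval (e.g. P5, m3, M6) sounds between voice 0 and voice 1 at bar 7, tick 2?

M6

voice 0=G3 voice 1=E4 -> M6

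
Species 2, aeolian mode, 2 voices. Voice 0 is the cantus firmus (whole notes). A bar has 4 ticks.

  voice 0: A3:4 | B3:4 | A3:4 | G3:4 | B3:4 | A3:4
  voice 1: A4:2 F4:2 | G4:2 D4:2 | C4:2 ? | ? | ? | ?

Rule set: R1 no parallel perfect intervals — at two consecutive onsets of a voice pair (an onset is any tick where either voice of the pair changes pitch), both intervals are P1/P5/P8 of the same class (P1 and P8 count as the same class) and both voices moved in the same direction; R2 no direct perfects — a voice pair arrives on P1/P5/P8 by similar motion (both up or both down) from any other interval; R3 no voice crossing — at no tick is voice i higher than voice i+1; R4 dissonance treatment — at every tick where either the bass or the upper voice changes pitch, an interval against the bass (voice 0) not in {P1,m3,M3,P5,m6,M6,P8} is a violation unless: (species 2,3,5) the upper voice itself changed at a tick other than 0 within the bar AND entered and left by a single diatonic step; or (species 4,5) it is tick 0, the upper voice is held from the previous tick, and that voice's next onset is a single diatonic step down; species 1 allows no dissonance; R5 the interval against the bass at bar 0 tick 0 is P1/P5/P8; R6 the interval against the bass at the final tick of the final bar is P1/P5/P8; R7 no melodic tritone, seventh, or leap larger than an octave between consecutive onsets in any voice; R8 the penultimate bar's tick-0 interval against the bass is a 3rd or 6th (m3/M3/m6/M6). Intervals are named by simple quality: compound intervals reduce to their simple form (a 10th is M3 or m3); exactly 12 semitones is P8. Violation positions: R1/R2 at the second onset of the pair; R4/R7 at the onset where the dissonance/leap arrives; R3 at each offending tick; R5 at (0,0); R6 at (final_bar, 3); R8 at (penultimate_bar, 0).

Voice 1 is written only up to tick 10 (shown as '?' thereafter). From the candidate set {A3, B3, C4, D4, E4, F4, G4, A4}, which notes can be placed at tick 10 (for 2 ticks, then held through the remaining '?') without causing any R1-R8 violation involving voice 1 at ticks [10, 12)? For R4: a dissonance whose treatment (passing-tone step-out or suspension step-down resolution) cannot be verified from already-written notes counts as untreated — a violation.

{A3, A4, C4, E4, F4}

A3: legal
B3: violates R4
C4: legal
D4: violates R4
E4: legal
F4: legal
G4: violates R4
A4: legal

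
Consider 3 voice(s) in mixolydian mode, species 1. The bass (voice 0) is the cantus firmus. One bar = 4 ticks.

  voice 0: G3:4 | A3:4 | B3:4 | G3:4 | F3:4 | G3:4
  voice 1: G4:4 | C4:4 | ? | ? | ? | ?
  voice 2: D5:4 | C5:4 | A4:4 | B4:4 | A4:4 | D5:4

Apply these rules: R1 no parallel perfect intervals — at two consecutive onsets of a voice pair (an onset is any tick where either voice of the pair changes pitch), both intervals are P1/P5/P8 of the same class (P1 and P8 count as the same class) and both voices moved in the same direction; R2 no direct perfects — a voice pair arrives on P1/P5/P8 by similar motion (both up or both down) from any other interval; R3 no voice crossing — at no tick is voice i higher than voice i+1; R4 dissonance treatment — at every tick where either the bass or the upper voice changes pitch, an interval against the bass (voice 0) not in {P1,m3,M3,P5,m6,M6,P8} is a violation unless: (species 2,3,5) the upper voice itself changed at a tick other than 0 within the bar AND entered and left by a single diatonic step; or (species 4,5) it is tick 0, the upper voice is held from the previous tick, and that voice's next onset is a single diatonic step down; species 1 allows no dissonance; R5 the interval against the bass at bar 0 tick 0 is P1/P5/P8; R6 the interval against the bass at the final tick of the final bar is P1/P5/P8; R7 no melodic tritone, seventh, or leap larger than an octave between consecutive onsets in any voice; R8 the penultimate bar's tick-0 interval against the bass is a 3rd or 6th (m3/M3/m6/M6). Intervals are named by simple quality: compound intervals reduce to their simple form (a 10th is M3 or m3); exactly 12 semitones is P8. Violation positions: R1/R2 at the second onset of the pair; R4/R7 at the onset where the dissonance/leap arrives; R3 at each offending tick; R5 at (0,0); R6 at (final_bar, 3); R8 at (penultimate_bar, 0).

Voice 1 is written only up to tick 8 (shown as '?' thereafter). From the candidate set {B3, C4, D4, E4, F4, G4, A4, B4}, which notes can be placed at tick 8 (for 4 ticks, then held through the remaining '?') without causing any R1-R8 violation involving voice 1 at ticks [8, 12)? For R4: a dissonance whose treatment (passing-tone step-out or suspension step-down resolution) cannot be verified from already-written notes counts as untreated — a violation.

B3: legal
C4: violates R4
D4: legal
E4: violates R4
F4: violates R4
G4: legal
A4: violates R4
B4: violates R2,R3,R7

{B3, D4, G4}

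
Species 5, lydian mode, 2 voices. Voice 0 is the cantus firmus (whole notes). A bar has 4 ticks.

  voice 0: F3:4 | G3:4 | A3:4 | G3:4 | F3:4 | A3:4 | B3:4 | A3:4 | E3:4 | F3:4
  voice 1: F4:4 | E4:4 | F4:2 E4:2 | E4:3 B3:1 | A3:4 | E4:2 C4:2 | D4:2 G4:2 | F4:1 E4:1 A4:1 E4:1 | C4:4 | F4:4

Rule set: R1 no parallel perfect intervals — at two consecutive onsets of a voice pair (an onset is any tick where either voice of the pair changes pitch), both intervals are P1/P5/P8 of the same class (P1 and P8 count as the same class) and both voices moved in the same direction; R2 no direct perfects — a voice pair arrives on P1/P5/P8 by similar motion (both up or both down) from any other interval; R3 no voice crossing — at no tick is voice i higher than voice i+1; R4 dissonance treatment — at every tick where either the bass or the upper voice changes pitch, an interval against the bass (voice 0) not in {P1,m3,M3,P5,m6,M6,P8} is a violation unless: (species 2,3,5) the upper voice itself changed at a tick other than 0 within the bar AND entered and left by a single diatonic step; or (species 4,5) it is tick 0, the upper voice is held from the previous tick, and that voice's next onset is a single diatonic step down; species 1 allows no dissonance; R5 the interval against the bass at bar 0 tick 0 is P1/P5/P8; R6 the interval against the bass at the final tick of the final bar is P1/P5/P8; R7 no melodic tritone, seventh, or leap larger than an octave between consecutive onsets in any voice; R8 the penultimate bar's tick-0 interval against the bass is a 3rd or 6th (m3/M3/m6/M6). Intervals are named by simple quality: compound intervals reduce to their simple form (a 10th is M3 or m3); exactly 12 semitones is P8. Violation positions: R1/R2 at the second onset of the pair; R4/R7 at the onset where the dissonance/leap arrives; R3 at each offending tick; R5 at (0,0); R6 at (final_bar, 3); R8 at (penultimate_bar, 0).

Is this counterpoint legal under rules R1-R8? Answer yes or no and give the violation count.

bar 0: v0=F3 v1=F4 (P8)
bar 1: v0=G3 v1=E4 (M6)
bar 2: v0=A3 v1=F4 (m6)
bar 3: v0=G3 v1=E4 (M6)
bar 4: v0=F3 v1=A3 (M3)
bar 5: v0=A3 v1=E4 (P5)
bar 6: v0=B3 v1=D4 (m3)
bar 7: v0=A3 v1=F4 (m6)
bar 8: v0=E3 v1=C4 (m6)
bar 9: v0=F3 v1=F4 (P8)
  R2 @ bar5.0: F3/A3 M3 -> A3/E4 P5 similar
  R2 @ bar9.0: E3/C4 m6 -> F3/F4 P8 similar

No (2 violations)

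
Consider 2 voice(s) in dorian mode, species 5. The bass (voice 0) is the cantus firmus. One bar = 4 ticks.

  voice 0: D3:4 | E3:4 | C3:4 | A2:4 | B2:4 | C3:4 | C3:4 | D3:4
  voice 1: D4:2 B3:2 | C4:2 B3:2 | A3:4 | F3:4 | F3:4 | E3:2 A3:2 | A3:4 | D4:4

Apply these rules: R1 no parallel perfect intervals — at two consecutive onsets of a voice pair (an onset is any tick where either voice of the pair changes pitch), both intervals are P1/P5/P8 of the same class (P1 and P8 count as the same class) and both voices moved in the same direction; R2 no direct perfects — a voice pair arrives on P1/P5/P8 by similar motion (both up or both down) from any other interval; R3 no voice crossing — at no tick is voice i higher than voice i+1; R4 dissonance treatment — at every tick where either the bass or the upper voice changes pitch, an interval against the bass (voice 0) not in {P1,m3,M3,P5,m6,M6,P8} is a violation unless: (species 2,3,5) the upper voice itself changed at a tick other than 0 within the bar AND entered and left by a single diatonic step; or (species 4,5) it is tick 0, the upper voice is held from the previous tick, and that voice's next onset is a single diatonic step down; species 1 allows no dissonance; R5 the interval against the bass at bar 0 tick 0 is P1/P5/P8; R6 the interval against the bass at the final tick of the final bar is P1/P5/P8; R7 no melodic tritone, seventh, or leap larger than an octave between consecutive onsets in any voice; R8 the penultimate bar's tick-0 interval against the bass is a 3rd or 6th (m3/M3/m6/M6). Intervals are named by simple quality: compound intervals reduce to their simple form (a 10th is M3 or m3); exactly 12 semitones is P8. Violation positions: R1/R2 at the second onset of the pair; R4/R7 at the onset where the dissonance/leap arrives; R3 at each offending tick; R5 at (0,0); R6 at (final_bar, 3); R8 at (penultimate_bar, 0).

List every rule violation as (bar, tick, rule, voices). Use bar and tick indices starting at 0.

(7, 0, R2, (0, 1))

bar 0: v0=D3 v1=D4 downbeat P8
bar 1: v0=E3 v1=C4 downbeat m6
bar 2: v0=C3 v1=A3 downbeat M6
bar 3: v0=A2 v1=F3 downbeat m6
bar 4: v0=B2 v1=F3 downbeat TT
bar 5: v0=C3 v1=E3 downbeat M3
bar 6: v0=C3 v1=A3 downbeat M6
bar 7: v0=D3 v1=D4 downbeat P8
  -> R2 @ bar 7 tick 0 v(0, 1): C3/A3 M6 -> D3/D4 P8 similar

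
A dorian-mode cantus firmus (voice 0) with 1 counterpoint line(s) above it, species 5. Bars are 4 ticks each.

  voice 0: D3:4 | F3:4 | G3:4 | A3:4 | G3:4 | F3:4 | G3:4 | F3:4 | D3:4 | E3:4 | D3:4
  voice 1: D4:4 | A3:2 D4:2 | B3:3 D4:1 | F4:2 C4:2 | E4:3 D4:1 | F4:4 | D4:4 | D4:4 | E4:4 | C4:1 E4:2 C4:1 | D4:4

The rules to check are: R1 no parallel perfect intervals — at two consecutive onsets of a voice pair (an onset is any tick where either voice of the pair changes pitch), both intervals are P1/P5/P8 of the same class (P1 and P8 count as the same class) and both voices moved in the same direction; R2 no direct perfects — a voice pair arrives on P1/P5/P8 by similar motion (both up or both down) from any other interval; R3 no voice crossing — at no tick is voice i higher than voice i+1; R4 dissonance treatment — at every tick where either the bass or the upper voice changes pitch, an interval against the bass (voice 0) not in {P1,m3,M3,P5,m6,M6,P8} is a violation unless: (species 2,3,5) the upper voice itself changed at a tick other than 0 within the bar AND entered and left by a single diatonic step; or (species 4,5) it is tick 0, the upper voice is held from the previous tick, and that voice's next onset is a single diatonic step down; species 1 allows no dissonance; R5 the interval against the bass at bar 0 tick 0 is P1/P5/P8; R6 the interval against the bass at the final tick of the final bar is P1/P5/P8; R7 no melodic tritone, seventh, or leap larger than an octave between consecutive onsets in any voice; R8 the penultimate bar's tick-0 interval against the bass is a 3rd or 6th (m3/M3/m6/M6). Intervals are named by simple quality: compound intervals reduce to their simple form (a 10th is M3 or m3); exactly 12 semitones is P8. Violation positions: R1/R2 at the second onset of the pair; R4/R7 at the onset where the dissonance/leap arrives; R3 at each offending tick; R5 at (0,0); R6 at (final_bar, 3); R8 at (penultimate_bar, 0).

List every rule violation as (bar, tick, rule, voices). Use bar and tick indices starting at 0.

(8, 0, R4, (0, 1))

bar 0: v0=D3 v1=D4 downbeat P8
bar 1: v0=F3 v1=A3 downbeat M3
bar 2: v0=G3 v1=B3 downbeat M3
bar 3: v0=A3 v1=F4 downbeat m6
bar 4: v0=G3 v1=E4 downbeat M6
bar 5: v0=F3 v1=F4 downbeat P8
bar 6: v0=G3 v1=D4 downbeat P5
bar 7: v0=F3 v1=D4 downbeat M6
bar 8: v0=D3 v1=E4 downbeat M2
bar 9: v0=E3 v1=C4 downbeat m6
bar 10: v0=D3 v1=D4 downbeat P8
  -> R4 @ bar 8 tick 0 v(0, 1): D3/E4 M2 untreated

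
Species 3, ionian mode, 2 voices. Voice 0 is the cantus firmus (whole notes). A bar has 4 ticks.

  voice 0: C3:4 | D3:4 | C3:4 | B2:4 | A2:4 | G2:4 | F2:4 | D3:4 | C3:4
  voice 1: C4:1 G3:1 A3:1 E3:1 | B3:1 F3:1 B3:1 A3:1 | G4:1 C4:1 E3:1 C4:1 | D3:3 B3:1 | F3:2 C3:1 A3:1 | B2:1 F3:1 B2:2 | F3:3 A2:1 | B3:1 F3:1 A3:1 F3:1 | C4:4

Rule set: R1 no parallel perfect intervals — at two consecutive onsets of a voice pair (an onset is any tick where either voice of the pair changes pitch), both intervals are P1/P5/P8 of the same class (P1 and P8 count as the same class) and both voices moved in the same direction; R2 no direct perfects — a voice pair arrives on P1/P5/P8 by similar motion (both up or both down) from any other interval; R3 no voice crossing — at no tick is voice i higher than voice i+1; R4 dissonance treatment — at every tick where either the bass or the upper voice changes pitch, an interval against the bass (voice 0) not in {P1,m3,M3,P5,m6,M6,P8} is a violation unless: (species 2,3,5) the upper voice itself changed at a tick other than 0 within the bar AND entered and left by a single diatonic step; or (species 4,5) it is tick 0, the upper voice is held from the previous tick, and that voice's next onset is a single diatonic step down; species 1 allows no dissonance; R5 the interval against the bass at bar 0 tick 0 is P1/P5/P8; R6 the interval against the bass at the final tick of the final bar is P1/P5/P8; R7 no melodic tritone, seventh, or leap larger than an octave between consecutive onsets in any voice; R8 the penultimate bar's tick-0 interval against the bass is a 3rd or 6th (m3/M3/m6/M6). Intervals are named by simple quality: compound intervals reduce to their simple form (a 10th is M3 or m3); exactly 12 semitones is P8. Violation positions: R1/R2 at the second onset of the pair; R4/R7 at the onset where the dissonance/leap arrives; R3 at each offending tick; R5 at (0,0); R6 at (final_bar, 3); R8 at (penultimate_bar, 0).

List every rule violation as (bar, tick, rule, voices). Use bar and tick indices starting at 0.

bar 0: v0=C3 v1=C4 downbeat P8
bar 1: v0=D3 v1=B3 downbeat M6
bar 2: v0=C3 v1=G4 downbeat P5
bar 3: v0=B2 v1=D3 downbeat m3
bar 4: v0=A2 v1=F3 downbeat m6
bar 5: v0=G2 v1=B2 downbeat M3
bar 6: v0=F2 v1=F3 downbeat P8
bar 7: v0=D3 v1=B3 downbeat M6
bar 8: v0=C3 v1=C4 downbeat P8
  -> R7 @ bar 1 tick 1 v(1,): B3->F3 leap 6st
  -> R7 @ bar 1 tick 2 v(1,): F3->B3 leap 6st
  -> R7 @ bar 2 tick 0 v(1,): A3->G4 leap 10st
  -> R7 @ bar 3 tick 0 v(1,): C4->D3 leap 10st
  -> R7 @ bar 4 tick 0 v(1,): B3->F3 leap 6st
  -> R7 @ bar 5 tick 0 v(1,): A3->B2 leap 10st
  -> R4 @ bar 5 tick 1 v(0, 1): G2/F3 m7 untreated
  -> R7 @ bar 5 tick 1 v(1,): B2->F3 leap 6st
  -> R7 @ bar 5 tick 2 v(1,): F3->B2 leap 6st
  -> R7 @ bar 6 tick 0 v(1,): B2->F3 leap 6st
  -> R7 @ bar 7 tick 0 v(1,): A2->B3 leap 14st
  -> R7 @ bar 7 tick 1 v(1,): B3->F3 leap 6st

(1, 1, R7, (1,))
(1, 2, R7, (1,))
(2, 0, R7, (1,))
(3, 0, R7, (1,))
(4, 0, R7, (1,))
(5, 0, R7, (1,))
(5, 1, R4, (0, 1))
(5, 1, R7, (1,))
(5, 2, R7, (1,))
(6, 0, R7, (1,))
(7, 0, R7, (1,))
(7, 1, R7, (1,))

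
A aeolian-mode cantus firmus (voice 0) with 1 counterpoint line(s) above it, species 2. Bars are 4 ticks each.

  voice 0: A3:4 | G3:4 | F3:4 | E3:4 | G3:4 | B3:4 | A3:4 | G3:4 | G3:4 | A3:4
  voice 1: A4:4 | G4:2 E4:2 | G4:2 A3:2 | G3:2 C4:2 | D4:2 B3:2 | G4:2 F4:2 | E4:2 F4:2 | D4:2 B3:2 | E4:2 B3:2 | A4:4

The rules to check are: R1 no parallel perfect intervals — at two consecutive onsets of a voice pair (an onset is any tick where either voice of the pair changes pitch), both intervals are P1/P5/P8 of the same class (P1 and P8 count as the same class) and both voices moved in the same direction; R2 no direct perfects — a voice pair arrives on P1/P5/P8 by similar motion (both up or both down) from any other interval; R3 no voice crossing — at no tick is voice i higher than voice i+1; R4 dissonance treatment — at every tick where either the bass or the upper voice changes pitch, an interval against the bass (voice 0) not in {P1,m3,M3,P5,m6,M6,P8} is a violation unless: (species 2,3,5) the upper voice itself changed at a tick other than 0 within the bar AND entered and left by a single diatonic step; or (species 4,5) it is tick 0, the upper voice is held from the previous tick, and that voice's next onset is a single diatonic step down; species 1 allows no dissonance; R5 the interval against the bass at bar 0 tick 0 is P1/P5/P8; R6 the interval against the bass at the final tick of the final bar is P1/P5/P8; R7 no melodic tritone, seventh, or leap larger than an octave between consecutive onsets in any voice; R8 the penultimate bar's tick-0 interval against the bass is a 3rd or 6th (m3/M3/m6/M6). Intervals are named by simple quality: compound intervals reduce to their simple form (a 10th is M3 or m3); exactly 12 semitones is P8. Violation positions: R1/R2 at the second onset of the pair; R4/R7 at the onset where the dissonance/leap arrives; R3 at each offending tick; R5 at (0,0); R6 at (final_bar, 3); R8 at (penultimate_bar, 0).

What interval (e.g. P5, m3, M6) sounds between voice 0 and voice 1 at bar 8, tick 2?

M3

voice 0=G3 voice 1=B3 -> M3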